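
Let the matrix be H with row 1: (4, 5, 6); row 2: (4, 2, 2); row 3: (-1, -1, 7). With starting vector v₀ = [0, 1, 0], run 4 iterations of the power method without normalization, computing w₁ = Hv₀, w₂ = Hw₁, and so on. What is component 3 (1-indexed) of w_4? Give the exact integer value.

-1242

w1 = Hv₀ = (5, 2, -1)
w2 = Hw1 = (24, 22, -14)
w3 = Hw2 = (122, 112, -144)
w4 = Hw3 = (184, 424, -1242)
The requested component of w4 is -1242.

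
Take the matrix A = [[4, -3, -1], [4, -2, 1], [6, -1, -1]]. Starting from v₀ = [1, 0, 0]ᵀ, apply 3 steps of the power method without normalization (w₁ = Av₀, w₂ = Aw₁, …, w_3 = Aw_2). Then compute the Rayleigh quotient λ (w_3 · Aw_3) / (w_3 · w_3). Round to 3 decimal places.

λ ≈ 4.535

w1 = Av₀ = (4·1 + (-3)·0 + (-1)·0; 4·1 + (-2)·0 + 1·0; 6·1 + (-1)·0 + (-1)·0) = (4, 4, 6)
w2 = Aw1 = (4·4 + (-3)·4 + (-1)·6; 4·4 + (-2)·4 + 1·6; 6·4 + (-1)·4 + (-1)·6) = (-2, 14, 14)
w3 = Aw2 = (-64, -22, -40)
Aw3 = (-150, -252, -322)
w3·Aw3 = (-64)·(-150) + (-22)·(-252) + (-40)·(-322) = 28024; w3·w3 = (-64)·(-64) + (-22)·(-22) + (-40)·(-40) = 6180
λ ≈ 28024/6180 = 4.535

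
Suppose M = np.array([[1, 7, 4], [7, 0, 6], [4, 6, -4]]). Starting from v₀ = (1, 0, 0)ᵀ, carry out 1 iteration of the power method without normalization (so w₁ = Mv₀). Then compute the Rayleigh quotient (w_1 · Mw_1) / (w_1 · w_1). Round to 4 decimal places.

6.1061

w1 = Mv₀ = (1·1 + 7·0 + 4·0; 7·1 + 0·0 + 6·0; 4·1 + 6·0 + (-4)·0) = (1, 7, 4)
Mw1 = (66, 31, 30)
w1·Mw1 = 1·66 + 7·31 + 4·30 = 403; w1·w1 = 1·1 + 7·7 + 4·4 = 66
λ ≈ 403/66 = 6.1061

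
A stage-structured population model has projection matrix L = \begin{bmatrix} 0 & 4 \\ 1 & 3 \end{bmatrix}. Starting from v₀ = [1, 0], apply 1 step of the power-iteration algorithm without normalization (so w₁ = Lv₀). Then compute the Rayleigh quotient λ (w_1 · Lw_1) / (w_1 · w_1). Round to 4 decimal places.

w1 = Lv₀ = (0, 1)
Lw1 = (4, 3)
w1·Lw1 = 0·4 + 1·3 = 3; w1·w1 = 0·0 + 1·1 = 1
λ ≈ 3/1 = 3.0000

3.0000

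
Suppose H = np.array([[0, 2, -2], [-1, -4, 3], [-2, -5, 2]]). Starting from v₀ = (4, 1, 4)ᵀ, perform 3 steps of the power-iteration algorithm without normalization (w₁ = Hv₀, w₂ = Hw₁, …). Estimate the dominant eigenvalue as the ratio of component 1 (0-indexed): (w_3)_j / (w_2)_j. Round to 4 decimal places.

w1 = Hv₀ = (0·4 + 2·1 + (-2)·4; (-1)·4 + (-4)·1 + 3·4; (-2)·4 + (-5)·1 + 2·4) = (-6, 4, -5)
w2 = Hw1 = (0·(-6) + 2·4 + (-2)·(-5); (-1)·(-6) + (-4)·4 + 3·(-5); (-2)·(-6) + (-5)·4 + 2·(-5)) = (18, -25, -18)
w3 = Hw2 = (-14, 28, 53)
Ratio at component: 28 / -25 = -1.1200

-1.1200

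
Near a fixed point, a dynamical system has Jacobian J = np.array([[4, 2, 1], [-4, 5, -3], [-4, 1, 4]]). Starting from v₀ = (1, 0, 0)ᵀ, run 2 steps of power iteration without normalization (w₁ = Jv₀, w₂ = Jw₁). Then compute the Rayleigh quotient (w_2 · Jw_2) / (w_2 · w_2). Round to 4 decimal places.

λ ≈ 3.7203

w1 = Jv₀ = (4·1 + 2·0 + 1·0; (-4)·1 + 5·0 + (-3)·0; (-4)·1 + 1·0 + 4·0) = (4, -4, -4)
w2 = Jw1 = (4·4 + 2·(-4) + 1·(-4); (-4)·4 + 5·(-4) + (-3)·(-4); (-4)·4 + 1·(-4) + 4·(-4)) = (4, -24, -36)
Jw2 = (-68, -28, -184)
w2·Jw2 = 4·(-68) + (-24)·(-28) + (-36)·(-184) = 7024; w2·w2 = 4·4 + (-24)·(-24) + (-36)·(-36) = 1888
λ ≈ 7024/1888 = 3.7203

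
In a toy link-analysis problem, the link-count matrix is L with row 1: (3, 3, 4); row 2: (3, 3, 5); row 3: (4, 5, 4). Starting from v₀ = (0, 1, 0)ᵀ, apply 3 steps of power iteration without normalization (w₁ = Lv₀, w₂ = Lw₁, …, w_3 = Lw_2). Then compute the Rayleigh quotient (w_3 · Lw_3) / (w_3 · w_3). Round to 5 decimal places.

w1 = Lv₀ = (3·0 + 3·1 + 4·0; 3·0 + 3·1 + 5·0; 4·0 + 5·1 + 4·0) = (3, 3, 5)
w2 = Lw1 = (3·3 + 3·3 + 4·5; 3·3 + 3·3 + 5·5; 4·3 + 5·3 + 4·5) = (38, 43, 47)
w3 = Lw2 = (431, 478, 555)
Lw3 = (4947, 5502, 6334)
w3·Lw3 = 431·4947 + 478·5502 + 555·6334 = 8277483; w3·w3 = 431·431 + 478·478 + 555·555 = 722270
λ ≈ 8277483/722270 = 11.46037

λ ≈ 11.46037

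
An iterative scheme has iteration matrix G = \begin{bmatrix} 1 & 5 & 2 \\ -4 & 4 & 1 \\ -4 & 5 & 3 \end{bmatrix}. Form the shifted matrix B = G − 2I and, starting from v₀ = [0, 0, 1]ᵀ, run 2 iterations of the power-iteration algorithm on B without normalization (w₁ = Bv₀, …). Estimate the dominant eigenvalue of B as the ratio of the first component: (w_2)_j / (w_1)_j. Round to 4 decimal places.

2.5000

B = G − 2I has rows (-1, 5, 2); (-4, 2, 1); (-4, 5, 1)
w1 = Bv₀ = ((-1)·0 + 5·0 + 2·1; (-4)·0 + 2·0 + 1·1; (-4)·0 + 5·0 + 1·1) = (2, 1, 1)
w2 = Bw1 = ((-1)·2 + 5·1 + 2·1; (-4)·2 + 2·1 + 1·1; (-4)·2 + 5·1 + 1·1) = (5, -5, -2)
Ratio: 5/2 = 2.5000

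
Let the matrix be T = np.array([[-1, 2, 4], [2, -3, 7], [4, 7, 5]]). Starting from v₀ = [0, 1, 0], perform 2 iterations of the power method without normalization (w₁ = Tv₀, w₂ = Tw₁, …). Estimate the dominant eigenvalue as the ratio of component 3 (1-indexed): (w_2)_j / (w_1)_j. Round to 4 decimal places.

λ ≈ 3.1429

w1 = Tv₀ = (2, -3, 7)
w2 = Tw1 = (20, 62, 22)
Ratio at component: 22 / 7 = 3.1429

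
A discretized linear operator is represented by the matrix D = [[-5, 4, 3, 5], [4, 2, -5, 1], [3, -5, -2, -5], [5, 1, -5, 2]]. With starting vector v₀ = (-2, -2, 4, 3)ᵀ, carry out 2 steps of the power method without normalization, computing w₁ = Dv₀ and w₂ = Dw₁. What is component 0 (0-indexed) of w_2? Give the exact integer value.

w1 = Dv₀ = ((-5)·(-2) + 4·(-2) + 3·4 + 5·3; 4·(-2) + 2·(-2) + (-5)·4 + 1·3; 3·(-2) + (-5)·(-2) + (-2)·4 + (-5)·3; 5·(-2) + 1·(-2) + (-5)·4 + 2·3) = (29, -29, -19, -26)
w2 = Dw1 = ((-5)·29 + 4·(-29) + 3·(-19) + 5·(-26); 4·29 + 2·(-29) + (-5)·(-19) + 1·(-26); 3·29 + (-5)·(-29) + (-2)·(-19) + (-5)·(-26); 5·29 + 1·(-29) + (-5)·(-19) + 2·(-26)) = (-448, 127, 400, 159)
The requested component of w2 is -448.

-448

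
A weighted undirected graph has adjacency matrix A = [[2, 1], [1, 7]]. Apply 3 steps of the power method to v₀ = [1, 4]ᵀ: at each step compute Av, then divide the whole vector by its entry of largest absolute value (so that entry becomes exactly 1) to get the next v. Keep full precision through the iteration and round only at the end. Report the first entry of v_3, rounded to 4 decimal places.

Av0 = (6.00000, 29.00000); divide by 29.00000 → v1 = (0.20690, 1.00000)
Av1 = (1.41379, 7.20690); divide by 7.20690 → v2 = (0.19617, 1.00000)
Av2 = (1.39234, 7.19617); divide by 7.19617 → v3 = (0.19348, 1.00000)
Requested entry of v3: 291/1504 = 0.1935

0.1935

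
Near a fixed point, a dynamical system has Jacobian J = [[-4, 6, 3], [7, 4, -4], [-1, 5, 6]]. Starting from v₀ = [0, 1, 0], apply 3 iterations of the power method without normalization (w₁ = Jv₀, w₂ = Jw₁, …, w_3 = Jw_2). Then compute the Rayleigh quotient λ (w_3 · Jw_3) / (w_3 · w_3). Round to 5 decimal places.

w1 = Jv₀ = ((-4)·0 + 6·1 + 3·0; 7·0 + 4·1 + (-4)·0; (-1)·0 + 5·1 + 6·0) = (6, 4, 5)
w2 = Jw1 = ((-4)·6 + 6·4 + 3·5; 7·6 + 4·4 + (-4)·5; (-1)·6 + 5·4 + 6·5) = (15, 38, 44)
w3 = Jw2 = (300, 81, 439)
Jw3 = (603, 668, 2739)
w3·Jw3 = 300·603 + 81·668 + 439·2739 = 1437429; w3·w3 = 300·300 + 81·81 + 439·439 = 289282
λ ≈ 1437429/289282 = 4.96895

λ ≈ 4.96895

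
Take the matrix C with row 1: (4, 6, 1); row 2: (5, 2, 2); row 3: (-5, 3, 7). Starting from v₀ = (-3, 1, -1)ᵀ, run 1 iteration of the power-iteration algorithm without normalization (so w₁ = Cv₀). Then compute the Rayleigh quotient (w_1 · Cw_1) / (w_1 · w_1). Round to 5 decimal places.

5.39494

w1 = Cv₀ = (4·(-3) + 6·1 + 1·(-1); 5·(-3) + 2·1 + 2·(-1); (-5)·(-3) + 3·1 + 7·(-1)) = (-7, -15, 11)
Cw1 = (-107, -43, 67)
w1·Cw1 = (-7)·(-107) + (-15)·(-43) + 11·67 = 2131; w1·w1 = (-7)·(-7) + (-15)·(-15) + 11·11 = 395
λ ≈ 2131/395 = 5.39494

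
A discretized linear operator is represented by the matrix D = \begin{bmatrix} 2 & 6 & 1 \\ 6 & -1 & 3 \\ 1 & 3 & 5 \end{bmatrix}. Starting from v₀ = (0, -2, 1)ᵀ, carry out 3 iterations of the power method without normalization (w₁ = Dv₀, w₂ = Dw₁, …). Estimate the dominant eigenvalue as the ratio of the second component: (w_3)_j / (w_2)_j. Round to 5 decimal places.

-1.52703

w1 = Dv₀ = (-11, 5, -1)
w2 = Dw1 = (7, -74, -1)
w3 = Dw2 = (-431, 113, -220)
Ratio at component: 113 / -74 = -1.52703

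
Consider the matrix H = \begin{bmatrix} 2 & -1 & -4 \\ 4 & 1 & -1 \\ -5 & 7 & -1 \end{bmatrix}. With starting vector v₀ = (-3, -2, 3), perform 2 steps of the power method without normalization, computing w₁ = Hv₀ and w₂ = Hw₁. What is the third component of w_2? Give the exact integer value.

-37

w1 = Hv₀ = (2·(-3) + (-1)·(-2) + (-4)·3; 4·(-3) + 1·(-2) + (-1)·3; (-5)·(-3) + 7·(-2) + (-1)·3) = (-16, -17, -2)
w2 = Hw1 = (2·(-16) + (-1)·(-17) + (-4)·(-2); 4·(-16) + 1·(-17) + (-1)·(-2); (-5)·(-16) + 7·(-17) + (-1)·(-2)) = (-7, -79, -37)
The requested component of w2 is -37.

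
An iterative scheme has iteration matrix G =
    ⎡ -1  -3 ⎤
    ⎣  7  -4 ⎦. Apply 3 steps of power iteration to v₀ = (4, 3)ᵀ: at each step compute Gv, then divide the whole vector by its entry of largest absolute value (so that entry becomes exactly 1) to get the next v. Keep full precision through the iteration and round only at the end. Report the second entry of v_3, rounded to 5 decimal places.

Gv0 = (-13.000000, 16.000000); divide by 16.000000 → v1 = (-0.812500, 1.000000)
Gv1 = (-2.187500, -9.687500); divide by -9.687500 → v2 = (0.225806, 1.000000)
Gv2 = (-3.225806, -2.419355); divide by -3.225806 → v3 = (1.000000, 0.750000)
Requested entry of v3: 375/500 = 0.75000

0.75000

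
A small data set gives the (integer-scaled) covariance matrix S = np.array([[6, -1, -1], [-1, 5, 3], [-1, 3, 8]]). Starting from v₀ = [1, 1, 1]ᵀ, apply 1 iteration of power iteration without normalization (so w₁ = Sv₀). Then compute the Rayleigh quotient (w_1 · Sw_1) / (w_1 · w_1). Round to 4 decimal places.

λ ≈ 8.6364

w1 = Sv₀ = (6·1 + (-1)·1 + (-1)·1; (-1)·1 + 5·1 + 3·1; (-1)·1 + 3·1 + 8·1) = (4, 7, 10)
Sw1 = (7, 61, 97)
w1·Sw1 = 4·7 + 7·61 + 10·97 = 1425; w1·w1 = 4·4 + 7·7 + 10·10 = 165
λ ≈ 1425/165 = 8.6364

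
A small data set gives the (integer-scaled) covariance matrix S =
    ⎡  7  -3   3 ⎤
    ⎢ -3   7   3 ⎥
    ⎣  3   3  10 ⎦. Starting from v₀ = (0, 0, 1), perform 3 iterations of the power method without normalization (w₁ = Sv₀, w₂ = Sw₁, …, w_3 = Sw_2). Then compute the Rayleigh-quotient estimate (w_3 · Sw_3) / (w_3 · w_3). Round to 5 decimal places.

12.19612

w1 = Sv₀ = (7·0 + (-3)·0 + 3·1; (-3)·0 + 7·0 + 3·1; 3·0 + 3·0 + 10·1) = (3, 3, 10)
w2 = Sw1 = (7·3 + (-3)·3 + 3·10; (-3)·3 + 7·3 + 3·10; 3·3 + 3·3 + 10·10) = (42, 42, 118)
w3 = Sw2 = (522, 522, 1432)
Sw3 = (6384, 6384, 17452)
w3·Sw3 = 522·6384 + 522·6384 + 1432·17452 = 31656160; w3·w3 = 522·522 + 522·522 + 1432·1432 = 2595592
λ ≈ 31656160/2595592 = 12.19612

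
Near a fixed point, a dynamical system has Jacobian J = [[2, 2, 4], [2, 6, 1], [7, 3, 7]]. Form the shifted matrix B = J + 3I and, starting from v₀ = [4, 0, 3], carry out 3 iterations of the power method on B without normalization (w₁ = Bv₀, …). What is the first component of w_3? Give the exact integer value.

5860

B = J + 3I has rows (5, 2, 4); (2, 9, 1); (7, 3, 10)
w1 = Bv₀ = (32, 11, 58)
w2 = Bw1 = (414, 221, 837)
w3 = Bw2 = (5860, 3654, 11931)
Requested component of w3: 5860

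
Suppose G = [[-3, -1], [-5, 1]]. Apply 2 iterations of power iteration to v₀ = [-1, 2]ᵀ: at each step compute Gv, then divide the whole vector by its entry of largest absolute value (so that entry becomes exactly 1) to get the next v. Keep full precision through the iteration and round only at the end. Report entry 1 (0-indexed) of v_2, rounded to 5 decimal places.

-0.20000

Gv0 = (1.000000, 7.000000); divide by 7.000000 → v1 = (0.142857, 1.000000)
Gv1 = (-1.428571, 0.285714); divide by -1.428571 → v2 = (1.000000, -0.200000)
Requested entry of v2: 2/-10 = -0.20000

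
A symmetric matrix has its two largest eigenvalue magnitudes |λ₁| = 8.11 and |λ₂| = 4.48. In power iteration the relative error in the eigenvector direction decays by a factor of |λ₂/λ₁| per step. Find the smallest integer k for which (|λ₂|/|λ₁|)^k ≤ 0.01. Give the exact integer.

8

|λ₂/λ₁| = 4.48/8.11 = 0.55240
Need k ≥ ln(0.01) / ln(0.55240) = -4.6052 / -0.5935 ≈ 7.760
Smallest integer k satisfying the bound: 8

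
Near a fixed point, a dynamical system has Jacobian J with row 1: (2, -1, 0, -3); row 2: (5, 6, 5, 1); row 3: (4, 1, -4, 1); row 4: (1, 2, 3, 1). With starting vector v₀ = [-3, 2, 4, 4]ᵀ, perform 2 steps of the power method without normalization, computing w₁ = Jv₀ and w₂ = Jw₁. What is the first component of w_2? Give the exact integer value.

w1 = Jv₀ = (-20, 21, -22, 17)
w2 = Jw1 = (-112, -67, 46, -27)
The requested component of w2 is -112.

-112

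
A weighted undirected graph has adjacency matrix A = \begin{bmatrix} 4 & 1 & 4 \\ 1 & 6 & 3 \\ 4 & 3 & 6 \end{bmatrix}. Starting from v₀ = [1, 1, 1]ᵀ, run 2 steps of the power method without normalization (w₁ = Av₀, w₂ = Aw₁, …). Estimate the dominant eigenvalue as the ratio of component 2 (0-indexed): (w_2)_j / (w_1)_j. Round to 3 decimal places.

w1 = Av₀ = (9, 10, 13)
w2 = Aw1 = (98, 108, 144)
Ratio at component: 144 / 13 = 11.077

11.077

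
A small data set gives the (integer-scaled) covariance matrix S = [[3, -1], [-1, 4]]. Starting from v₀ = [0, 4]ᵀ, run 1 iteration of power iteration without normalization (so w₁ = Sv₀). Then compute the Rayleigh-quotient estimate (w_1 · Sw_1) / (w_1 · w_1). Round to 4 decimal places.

w1 = Sv₀ = (-4, 16)
Sw1 = (-28, 68)
w1·Sw1 = (-4)·(-28) + 16·68 = 1200; w1·w1 = (-4)·(-4) + 16·16 = 272
λ ≈ 1200/272 = 4.4118

4.4118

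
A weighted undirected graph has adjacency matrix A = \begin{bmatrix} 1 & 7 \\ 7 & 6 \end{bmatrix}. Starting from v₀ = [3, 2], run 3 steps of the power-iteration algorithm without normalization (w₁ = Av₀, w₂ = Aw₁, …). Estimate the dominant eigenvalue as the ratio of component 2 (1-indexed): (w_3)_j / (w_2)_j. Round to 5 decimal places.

w1 = Av₀ = (1·3 + 7·2; 7·3 + 6·2) = (17, 33)
w2 = Aw1 = (1·17 + 7·33; 7·17 + 6·33) = (248, 317)
w3 = Aw2 = (2467, 3638)
Ratio at component: 3638 / 317 = 11.47634

λ ≈ 11.47634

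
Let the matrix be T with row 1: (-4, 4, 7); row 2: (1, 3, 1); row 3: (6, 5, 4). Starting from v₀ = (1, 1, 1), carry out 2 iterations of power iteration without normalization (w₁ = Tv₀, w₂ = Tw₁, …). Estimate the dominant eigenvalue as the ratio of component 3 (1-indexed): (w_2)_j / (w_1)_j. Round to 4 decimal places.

w1 = Tv₀ = ((-4)·1 + 4·1 + 7·1; 1·1 + 3·1 + 1·1; 6·1 + 5·1 + 4·1) = (7, 5, 15)
w2 = Tw1 = ((-4)·7 + 4·5 + 7·15; 1·7 + 3·5 + 1·15; 6·7 + 5·5 + 4·15) = (97, 37, 127)
Ratio at component: 127 / 15 = 8.4667

λ ≈ 8.4667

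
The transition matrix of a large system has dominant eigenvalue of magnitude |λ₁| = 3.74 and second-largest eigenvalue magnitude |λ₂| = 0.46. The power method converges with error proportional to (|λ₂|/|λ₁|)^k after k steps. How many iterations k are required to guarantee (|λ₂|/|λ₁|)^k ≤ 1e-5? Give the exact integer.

|λ₂/λ₁| = 0.46/3.74 = 0.12299
Need k ≥ ln(1e-5) / ln(0.12299) = -11.5129 / -2.0956 ≈ 5.494
Smallest integer k satisfying the bound: 6

6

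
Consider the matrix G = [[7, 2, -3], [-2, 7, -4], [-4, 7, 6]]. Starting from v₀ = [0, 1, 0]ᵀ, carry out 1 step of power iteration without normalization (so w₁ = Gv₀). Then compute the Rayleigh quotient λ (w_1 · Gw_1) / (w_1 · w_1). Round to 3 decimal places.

7.000

w1 = Gv₀ = (2, 7, 7)
Gw1 = (7, 17, 83)
w1·Gw1 = 2·7 + 7·17 + 7·83 = 714; w1·w1 = 2·2 + 7·7 + 7·7 = 102
λ ≈ 714/102 = 7.000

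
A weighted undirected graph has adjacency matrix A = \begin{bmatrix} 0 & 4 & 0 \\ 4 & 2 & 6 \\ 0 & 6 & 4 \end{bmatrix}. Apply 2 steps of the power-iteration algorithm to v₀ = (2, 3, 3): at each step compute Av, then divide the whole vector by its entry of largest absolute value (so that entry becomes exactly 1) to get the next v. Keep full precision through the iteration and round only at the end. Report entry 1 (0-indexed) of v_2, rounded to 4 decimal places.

0.9359

Av0 = (12.00000, 32.00000, 30.00000); divide by 32.00000 → v1 = (0.37500, 1.00000, 0.93750)
Av1 = (4.00000, 9.12500, 9.75000); divide by 9.75000 → v2 = (0.41026, 0.93590, 1.00000)
Requested entry of v2: 292/312 = 0.9359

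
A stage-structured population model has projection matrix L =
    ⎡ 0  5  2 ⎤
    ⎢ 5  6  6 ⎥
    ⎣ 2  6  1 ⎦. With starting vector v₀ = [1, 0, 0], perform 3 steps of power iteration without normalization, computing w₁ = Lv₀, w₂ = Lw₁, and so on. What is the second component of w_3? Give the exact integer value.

w1 = Lv₀ = (0·1 + 5·0 + 2·0; 5·1 + 6·0 + 6·0; 2·1 + 6·0 + 1·0) = (0, 5, 2)
w2 = Lw1 = (0·0 + 5·5 + 2·2; 5·0 + 6·5 + 6·2; 2·0 + 6·5 + 1·2) = (29, 42, 32)
w3 = Lw2 = (274, 589, 342)
The requested component of w3 is 589.

589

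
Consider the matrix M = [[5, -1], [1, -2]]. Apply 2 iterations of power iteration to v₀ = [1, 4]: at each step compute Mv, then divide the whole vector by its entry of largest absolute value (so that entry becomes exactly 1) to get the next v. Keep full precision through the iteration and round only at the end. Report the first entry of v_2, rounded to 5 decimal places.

0.80000

Mv0 = (1.000000, -7.000000); divide by -7.000000 → v1 = (-0.142857, 1.000000)
Mv1 = (-1.714286, -2.142857); divide by -2.142857 → v2 = (0.800000, 1.000000)
Requested entry of v2: 12/15 = 0.80000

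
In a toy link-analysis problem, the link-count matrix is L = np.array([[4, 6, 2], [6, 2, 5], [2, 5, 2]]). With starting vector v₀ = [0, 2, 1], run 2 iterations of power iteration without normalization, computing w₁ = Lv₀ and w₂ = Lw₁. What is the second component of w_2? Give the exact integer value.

w1 = Lv₀ = (4·0 + 6·2 + 2·1; 6·0 + 2·2 + 5·1; 2·0 + 5·2 + 2·1) = (14, 9, 12)
w2 = Lw1 = (4·14 + 6·9 + 2·12; 6·14 + 2·9 + 5·12; 2·14 + 5·9 + 2·12) = (134, 162, 97)
The requested component of w2 is 162.

162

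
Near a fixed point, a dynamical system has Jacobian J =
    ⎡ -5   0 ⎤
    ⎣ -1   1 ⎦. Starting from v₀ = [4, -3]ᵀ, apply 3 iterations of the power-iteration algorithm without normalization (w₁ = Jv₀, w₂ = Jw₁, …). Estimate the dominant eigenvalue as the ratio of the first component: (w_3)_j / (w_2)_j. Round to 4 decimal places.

-5.0000

w1 = Jv₀ = (-20, -7)
w2 = Jw1 = (100, 13)
w3 = Jw2 = (-500, -87)
Ratio at component: -500 / 100 = -5.0000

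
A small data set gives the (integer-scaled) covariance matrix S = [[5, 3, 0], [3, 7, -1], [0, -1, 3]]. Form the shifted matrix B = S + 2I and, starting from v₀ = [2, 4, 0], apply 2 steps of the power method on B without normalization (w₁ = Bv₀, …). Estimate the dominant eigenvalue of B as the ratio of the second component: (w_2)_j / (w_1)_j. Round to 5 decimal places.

B = S + 2I has rows (7, 3, 0); (3, 9, -1); (0, -1, 5)
w1 = Bv₀ = (7·2 + 3·4 + 0·0; 3·2 + 9·4 + (-1)·0; 0·2 + (-1)·4 + 5·0) = (26, 42, -4)
w2 = Bw1 = (7·26 + 3·42 + 0·(-4); 3·26 + 9·42 + (-1)·(-4); 0·26 + (-1)·42 + 5·(-4)) = (308, 460, -62)
Ratio: 460/42 = 10.95238

μ ≈ 10.95238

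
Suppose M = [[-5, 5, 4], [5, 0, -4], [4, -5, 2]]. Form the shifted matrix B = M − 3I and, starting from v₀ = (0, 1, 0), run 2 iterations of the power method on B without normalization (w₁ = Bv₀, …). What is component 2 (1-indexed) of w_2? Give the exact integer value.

B = M − 3I has rows (-8, 5, 4); (5, -3, -4); (4, -5, -1)
w1 = Bv₀ = ((-8)·0 + 5·1 + 4·0; 5·0 + (-3)·1 + (-4)·0; 4·0 + (-5)·1 + (-1)·0) = (5, -3, -5)
w2 = Bw1 = ((-8)·5 + 5·(-3) + 4·(-5); 5·5 + (-3)·(-3) + (-4)·(-5); 4·5 + (-5)·(-3) + (-1)·(-5)) = (-75, 54, 40)
Requested component of w2: 54

54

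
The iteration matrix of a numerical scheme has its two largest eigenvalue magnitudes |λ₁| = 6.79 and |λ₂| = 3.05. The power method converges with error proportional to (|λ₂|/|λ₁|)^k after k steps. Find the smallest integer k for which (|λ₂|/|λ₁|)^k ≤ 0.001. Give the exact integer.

|λ₂/λ₁| = 3.05/6.79 = 0.44919
Need k ≥ ln(0.001) / ln(0.44919) = -6.9078 / -0.8003 ≈ 8.631
Smallest integer k satisfying the bound: 9

9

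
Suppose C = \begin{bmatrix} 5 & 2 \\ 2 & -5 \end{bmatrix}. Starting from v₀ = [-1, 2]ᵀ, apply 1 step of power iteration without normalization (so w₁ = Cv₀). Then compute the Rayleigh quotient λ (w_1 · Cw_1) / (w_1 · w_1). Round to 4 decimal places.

-4.6000

w1 = Cv₀ = (-1, -12)
Cw1 = (-29, 58)
w1·Cw1 = (-1)·(-29) + (-12)·58 = -667; w1·w1 = (-1)·(-1) + (-12)·(-12) = 145
λ ≈ -667/145 = -4.6000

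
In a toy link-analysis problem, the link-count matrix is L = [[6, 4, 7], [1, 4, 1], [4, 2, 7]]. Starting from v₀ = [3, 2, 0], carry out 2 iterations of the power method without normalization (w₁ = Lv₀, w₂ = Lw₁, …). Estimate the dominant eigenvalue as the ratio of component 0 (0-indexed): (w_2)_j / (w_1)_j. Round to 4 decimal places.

w1 = Lv₀ = (26, 11, 16)
w2 = Lw1 = (312, 86, 238)
Ratio at component: 312 / 26 = 12.0000

12.0000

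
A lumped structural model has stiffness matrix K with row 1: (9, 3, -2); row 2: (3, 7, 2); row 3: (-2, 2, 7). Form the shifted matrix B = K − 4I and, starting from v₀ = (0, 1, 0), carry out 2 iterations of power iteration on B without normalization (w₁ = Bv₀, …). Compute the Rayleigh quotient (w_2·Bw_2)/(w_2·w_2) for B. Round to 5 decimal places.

B = K − 4I has rows (5, 3, -2); (3, 3, 2); (-2, 2, 3)
w1 = Bv₀ = (5·0 + 3·1 + (-2)·0; 3·0 + 3·1 + 2·0; (-2)·0 + 2·1 + 3·0) = (3, 3, 2)
w2 = Bw1 = (5·3 + 3·3 + (-2)·2; 3·3 + 3·3 + 2·2; (-2)·3 + 2·3 + 3·2) = (20, 22, 6)
Bw2 = (154, 138, 22)
w2·Bw2 = 6248; w2·w2 = 920; μ ≈ 6248/920 = 6.79130

6.79130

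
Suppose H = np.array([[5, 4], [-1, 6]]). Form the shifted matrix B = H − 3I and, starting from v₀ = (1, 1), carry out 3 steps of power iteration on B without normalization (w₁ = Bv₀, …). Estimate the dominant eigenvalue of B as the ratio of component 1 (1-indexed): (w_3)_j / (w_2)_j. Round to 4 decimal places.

2.0000

B = H − 3I has rows (2, 4); (-1, 3)
w1 = Bv₀ = (6, 2)
w2 = Bw1 = (20, 0)
w3 = Bw2 = (40, -20)
Ratio: 40/20 = 2.0000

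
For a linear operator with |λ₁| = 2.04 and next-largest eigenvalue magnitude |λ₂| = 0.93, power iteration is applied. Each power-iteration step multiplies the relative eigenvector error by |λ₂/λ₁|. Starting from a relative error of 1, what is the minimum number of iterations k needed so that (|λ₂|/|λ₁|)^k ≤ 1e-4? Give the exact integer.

12

|λ₂/λ₁| = 0.93/2.04 = 0.45588
Need k ≥ ln(1e-4) / ln(0.45588) = -9.2103 / -0.7855 ≈ 11.725
Smallest integer k satisfying the bound: 12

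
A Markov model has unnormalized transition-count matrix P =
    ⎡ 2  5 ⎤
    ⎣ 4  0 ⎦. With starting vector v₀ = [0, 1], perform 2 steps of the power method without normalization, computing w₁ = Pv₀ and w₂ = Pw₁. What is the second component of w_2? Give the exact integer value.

w1 = Pv₀ = (5, 0)
w2 = Pw1 = (10, 20)
The requested component of w2 is 20.

20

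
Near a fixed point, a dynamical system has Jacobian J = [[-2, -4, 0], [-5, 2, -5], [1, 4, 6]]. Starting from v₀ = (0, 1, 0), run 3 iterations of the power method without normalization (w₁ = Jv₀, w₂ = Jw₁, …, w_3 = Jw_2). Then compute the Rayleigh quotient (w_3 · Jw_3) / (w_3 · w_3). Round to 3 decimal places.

w1 = Jv₀ = (-4, 2, 4)
w2 = Jw1 = (0, 4, 28)
w3 = Jw2 = (-16, -132, 184)
Jw3 = (560, -1104, 560)
w3·Jw3 = (-16)·560 + (-132)·(-1104) + 184·560 = 239808; w3·w3 = (-16)·(-16) + (-132)·(-132) + 184·184 = 51536
λ ≈ 239808/51536 = 4.653

4.653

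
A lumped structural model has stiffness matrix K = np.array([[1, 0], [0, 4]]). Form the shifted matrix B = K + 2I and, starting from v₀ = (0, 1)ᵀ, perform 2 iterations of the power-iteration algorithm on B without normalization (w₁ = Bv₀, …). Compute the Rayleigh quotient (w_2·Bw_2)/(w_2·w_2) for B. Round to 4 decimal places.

B = K + 2I has rows (3, 0); (0, 6)
w1 = Bv₀ = (3·0 + 0·1; 0·0 + 6·1) = (0, 6)
w2 = Bw1 = (3·0 + 0·6; 0·0 + 6·6) = (0, 36)
Bw2 = (0, 216)
w2·Bw2 = 7776; w2·w2 = 1296; μ ≈ 7776/1296 = 6.0000

6.0000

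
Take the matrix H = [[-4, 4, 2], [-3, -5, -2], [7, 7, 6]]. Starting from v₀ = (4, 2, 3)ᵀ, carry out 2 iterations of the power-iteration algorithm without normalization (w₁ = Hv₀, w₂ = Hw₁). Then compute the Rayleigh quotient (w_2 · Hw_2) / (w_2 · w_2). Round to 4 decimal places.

7.3452

w1 = Hv₀ = ((-4)·4 + 4·2 + 2·3; (-3)·4 + (-5)·2 + (-2)·3; 7·4 + 7·2 + 6·3) = (-2, -28, 60)
w2 = Hw1 = ((-4)·(-2) + 4·(-28) + 2·60; (-3)·(-2) + (-5)·(-28) + (-2)·60; 7·(-2) + 7·(-28) + 6·60) = (16, 26, 150)
Hw2 = (340, -478, 1194)
w2·Hw2 = 16·340 + 26·(-478) + 150·1194 = 172112; w2·w2 = 16·16 + 26·26 + 150·150 = 23432
λ ≈ 172112/23432 = 7.3452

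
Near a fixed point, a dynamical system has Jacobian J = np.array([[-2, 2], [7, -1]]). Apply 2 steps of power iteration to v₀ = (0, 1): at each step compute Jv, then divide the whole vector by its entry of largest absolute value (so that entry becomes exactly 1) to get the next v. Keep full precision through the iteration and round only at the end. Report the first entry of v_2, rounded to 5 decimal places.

Jv0 = (2.000000, -1.000000); divide by 2.000000 → v1 = (1.000000, -0.500000)
Jv1 = (-3.000000, 7.500000); divide by 7.500000 → v2 = (-0.400000, 1.000000)
Requested entry of v2: -6/15 = -0.40000

-0.40000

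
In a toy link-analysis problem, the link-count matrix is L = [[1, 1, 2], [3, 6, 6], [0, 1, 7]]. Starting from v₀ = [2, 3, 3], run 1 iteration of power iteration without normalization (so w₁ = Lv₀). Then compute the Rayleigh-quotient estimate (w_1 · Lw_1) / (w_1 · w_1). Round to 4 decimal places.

λ ≈ 9.8208

w1 = Lv₀ = (1·2 + 1·3 + 2·3; 3·2 + 6·3 + 6·3; 0·2 + 1·3 + 7·3) = (11, 42, 24)
Lw1 = (101, 429, 210)
w1·Lw1 = 11·101 + 42·429 + 24·210 = 24169; w1·w1 = 11·11 + 42·42 + 24·24 = 2461
λ ≈ 24169/2461 = 9.8208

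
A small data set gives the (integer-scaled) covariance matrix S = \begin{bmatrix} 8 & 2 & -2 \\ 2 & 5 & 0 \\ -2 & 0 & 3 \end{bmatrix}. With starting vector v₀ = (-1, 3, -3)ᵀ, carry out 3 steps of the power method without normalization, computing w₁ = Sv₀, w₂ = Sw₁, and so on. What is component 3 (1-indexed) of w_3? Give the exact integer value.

w1 = Sv₀ = (4, 13, -7)
w2 = Sw1 = (72, 73, -29)
w3 = Sw2 = (780, 509, -231)
The requested component of w3 is -231.

-231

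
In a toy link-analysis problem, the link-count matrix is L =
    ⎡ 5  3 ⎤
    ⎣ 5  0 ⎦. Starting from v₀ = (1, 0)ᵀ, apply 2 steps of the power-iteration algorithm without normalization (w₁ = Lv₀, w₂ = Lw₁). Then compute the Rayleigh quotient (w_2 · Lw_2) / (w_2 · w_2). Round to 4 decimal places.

λ ≈ 7.1910

w1 = Lv₀ = (5, 5)
w2 = Lw1 = (40, 25)
Lw2 = (275, 200)
w2·Lw2 = 40·275 + 25·200 = 16000; w2·w2 = 40·40 + 25·25 = 2225
λ ≈ 16000/2225 = 7.1910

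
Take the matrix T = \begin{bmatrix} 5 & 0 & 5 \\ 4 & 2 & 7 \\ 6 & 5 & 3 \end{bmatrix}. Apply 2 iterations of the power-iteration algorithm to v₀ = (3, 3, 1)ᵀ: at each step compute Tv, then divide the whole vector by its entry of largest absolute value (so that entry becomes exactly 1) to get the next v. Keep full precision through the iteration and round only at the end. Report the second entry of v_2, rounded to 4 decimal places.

Tv0 = (20.00000, 25.00000, 36.00000); divide by 36.00000 → v1 = (0.55556, 0.69444, 1.00000)
Tv1 = (7.77778, 10.61111, 9.80556); divide by 10.61111 → v2 = (0.73298, 1.00000, 0.92408)
Requested entry of v2: 382/382 = 1.0000

1.0000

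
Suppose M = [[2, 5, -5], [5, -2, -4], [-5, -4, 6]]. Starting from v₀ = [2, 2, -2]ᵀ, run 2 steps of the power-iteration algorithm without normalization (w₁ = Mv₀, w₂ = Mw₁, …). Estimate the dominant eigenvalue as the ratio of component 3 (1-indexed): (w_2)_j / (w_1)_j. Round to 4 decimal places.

λ ≈ 11.8667

w1 = Mv₀ = (24, 14, -30)
w2 = Mw1 = (268, 212, -356)
Ratio at component: -356 / -30 = 11.8667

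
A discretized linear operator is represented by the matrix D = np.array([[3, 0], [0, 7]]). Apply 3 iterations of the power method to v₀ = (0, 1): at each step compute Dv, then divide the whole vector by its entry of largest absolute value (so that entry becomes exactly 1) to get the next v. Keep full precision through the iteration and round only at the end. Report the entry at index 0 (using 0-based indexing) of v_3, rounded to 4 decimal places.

0.0000

Dv0 = (0.00000, 7.00000); divide by 7.00000 → v1 = (0.00000, 1.00000)
Dv1 = (0.00000, 7.00000); divide by 7.00000 → v2 = (0.00000, 1.00000)
Dv2 = (0.00000, 7.00000); divide by 7.00000 → v3 = (0.00000, 1.00000)
Requested entry of v3: 0/343 = 0.0000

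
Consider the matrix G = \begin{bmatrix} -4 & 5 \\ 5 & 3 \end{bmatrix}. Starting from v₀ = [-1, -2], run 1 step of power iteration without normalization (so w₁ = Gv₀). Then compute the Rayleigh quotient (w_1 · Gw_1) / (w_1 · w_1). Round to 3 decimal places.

5.599

w1 = Gv₀ = (-6, -11)
Gw1 = (-31, -63)
w1·Gw1 = (-6)·(-31) + (-11)·(-63) = 879; w1·w1 = (-6)·(-6) + (-11)·(-11) = 157
λ ≈ 879/157 = 5.599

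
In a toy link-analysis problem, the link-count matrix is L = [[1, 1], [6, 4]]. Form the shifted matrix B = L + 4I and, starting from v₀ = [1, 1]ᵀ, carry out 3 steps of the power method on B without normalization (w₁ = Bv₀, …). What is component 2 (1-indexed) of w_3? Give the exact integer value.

1448

B = L + 4I has rows (5, 1); (6, 8)
w1 = Bv₀ = (6, 14)
w2 = Bw1 = (44, 148)
w3 = Bw2 = (368, 1448)
Requested component of w3: 1448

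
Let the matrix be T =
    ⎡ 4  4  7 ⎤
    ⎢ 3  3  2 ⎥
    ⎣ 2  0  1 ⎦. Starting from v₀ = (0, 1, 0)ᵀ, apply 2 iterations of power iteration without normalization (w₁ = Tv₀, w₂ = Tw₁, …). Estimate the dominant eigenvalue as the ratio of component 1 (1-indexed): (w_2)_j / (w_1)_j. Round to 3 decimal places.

7.000

w1 = Tv₀ = (4·0 + 4·1 + 7·0; 3·0 + 3·1 + 2·0; 2·0 + 0·1 + 1·0) = (4, 3, 0)
w2 = Tw1 = (4·4 + 4·3 + 7·0; 3·4 + 3·3 + 2·0; 2·4 + 0·3 + 1·0) = (28, 21, 8)
Ratio at component: 28 / 4 = 7.000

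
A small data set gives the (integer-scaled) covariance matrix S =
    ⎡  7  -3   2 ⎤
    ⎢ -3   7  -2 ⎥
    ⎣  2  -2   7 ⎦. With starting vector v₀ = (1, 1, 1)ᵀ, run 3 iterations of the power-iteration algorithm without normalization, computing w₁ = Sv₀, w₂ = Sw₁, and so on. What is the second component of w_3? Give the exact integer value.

w1 = Sv₀ = (7·1 + (-3)·1 + 2·1; (-3)·1 + 7·1 + (-2)·1; 2·1 + (-2)·1 + 7·1) = (6, 2, 7)
w2 = Sw1 = (7·6 + (-3)·2 + 2·7; (-3)·6 + 7·2 + (-2)·7; 2·6 + (-2)·2 + 7·7) = (50, -18, 57)
w3 = Sw2 = (518, -390, 535)
The requested component of w3 is -390.

-390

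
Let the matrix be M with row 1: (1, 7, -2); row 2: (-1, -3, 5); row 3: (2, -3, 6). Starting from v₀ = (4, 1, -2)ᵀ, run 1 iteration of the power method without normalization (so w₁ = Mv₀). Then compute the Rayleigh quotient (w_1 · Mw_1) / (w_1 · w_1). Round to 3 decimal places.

λ ≈ -2.913

w1 = Mv₀ = (15, -17, -7)
Mw1 = (-90, 1, 39)
w1·Mw1 = 15·(-90) + (-17)·1 + (-7)·39 = -1640; w1·w1 = 15·15 + (-17)·(-17) + (-7)·(-7) = 563
λ ≈ -1640/563 = -2.913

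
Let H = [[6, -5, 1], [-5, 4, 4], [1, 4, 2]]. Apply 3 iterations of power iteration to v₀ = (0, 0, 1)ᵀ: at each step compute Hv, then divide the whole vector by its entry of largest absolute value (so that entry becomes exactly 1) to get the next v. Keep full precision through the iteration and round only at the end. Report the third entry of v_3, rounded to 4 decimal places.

0.4818

Hv0 = (1.00000, 4.00000, 2.00000); divide by 4.00000 → v1 = (0.25000, 1.00000, 0.50000)
Hv1 = (-3.00000, 4.75000, 5.25000); divide by 5.25000 → v2 = (-0.57143, 0.90476, 1.00000)
Hv2 = (-6.95238, 10.47619, 5.04762); divide by 10.47619 → v3 = (-0.66364, 1.00000, 0.48182)
Requested entry of v3: 106/220 = 0.4818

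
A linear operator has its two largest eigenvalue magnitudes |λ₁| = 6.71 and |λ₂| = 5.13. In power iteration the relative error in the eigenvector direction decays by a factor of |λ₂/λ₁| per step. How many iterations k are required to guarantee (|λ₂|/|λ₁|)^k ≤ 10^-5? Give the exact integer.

43

|λ₂/λ₁| = 5.13/6.71 = 0.76453
Need k ≥ ln(10^-5) / ln(0.76453) = -11.5129 / -0.2685 ≈ 42.880
Smallest integer k satisfying the bound: 43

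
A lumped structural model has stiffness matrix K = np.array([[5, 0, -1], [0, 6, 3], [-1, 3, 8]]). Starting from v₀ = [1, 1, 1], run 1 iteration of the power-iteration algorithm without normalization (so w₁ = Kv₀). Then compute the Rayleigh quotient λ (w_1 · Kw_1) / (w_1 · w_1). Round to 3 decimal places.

w1 = Kv₀ = (5·1 + 0·1 + (-1)·1; 0·1 + 6·1 + 3·1; (-1)·1 + 3·1 + 8·1) = (4, 9, 10)
Kw1 = (10, 84, 103)
w1·Kw1 = 4·10 + 9·84 + 10·103 = 1826; w1·w1 = 4·4 + 9·9 + 10·10 = 197
λ ≈ 1826/197 = 9.269

λ ≈ 9.269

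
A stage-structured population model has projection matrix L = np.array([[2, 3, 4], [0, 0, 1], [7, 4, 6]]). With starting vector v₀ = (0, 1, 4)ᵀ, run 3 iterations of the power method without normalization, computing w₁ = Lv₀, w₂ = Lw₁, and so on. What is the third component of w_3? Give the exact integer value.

w1 = Lv₀ = (2·0 + 3·1 + 4·4; 0·0 + 0·1 + 1·4; 7·0 + 4·1 + 6·4) = (19, 4, 28)
w2 = Lw1 = (2·19 + 3·4 + 4·28; 0·19 + 0·4 + 1·28; 7·19 + 4·4 + 6·28) = (162, 28, 317)
w3 = Lw2 = (1676, 317, 3148)
The requested component of w3 is 3148.

3148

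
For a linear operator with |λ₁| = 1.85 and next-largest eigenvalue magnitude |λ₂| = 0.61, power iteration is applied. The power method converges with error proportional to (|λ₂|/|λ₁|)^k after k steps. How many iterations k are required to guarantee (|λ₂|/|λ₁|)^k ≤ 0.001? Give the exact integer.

|λ₂/λ₁| = 0.61/1.85 = 0.32973
Need k ≥ ln(0.001) / ln(0.32973) = -6.9078 / -1.1095 ≈ 6.226
Smallest integer k satisfying the bound: 7

7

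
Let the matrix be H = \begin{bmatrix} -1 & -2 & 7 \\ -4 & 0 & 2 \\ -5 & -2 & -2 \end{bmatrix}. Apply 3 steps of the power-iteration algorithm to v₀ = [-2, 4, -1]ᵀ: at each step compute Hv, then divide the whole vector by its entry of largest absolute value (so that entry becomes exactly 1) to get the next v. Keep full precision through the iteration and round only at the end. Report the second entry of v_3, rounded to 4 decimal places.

0.0732

Hv0 = (-13.00000, 6.00000, 4.00000); divide by -13.00000 → v1 = (1.00000, -0.46154, -0.30769)
Hv1 = (-2.23077, -4.61538, -3.46154); divide by -4.61538 → v2 = (0.48333, 1.00000, 0.75000)
Hv2 = (2.76667, -0.43333, -5.91667); divide by -5.91667 → v3 = (-0.46761, 0.07324, 1.00000)
Requested entry of v3: -26/-355 = 0.0732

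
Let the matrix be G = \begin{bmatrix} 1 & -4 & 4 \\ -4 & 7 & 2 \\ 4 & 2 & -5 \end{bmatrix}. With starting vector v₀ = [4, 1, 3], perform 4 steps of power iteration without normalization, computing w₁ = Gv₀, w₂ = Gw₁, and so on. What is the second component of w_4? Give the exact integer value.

w1 = Gv₀ = (1·4 + (-4)·1 + 4·3; (-4)·4 + 7·1 + 2·3; 4·4 + 2·1 + (-5)·3) = (12, -3, 3)
w2 = Gw1 = (1·12 + (-4)·(-3) + 4·3; (-4)·12 + 7·(-3) + 2·3; 4·12 + 2·(-3) + (-5)·3) = (36, -63, 27)
w3 = Gw2 = (396, -531, -117)
w4 = Gw3 = (2052, -5535, 1107)
The requested component of w4 is -5535.

-5535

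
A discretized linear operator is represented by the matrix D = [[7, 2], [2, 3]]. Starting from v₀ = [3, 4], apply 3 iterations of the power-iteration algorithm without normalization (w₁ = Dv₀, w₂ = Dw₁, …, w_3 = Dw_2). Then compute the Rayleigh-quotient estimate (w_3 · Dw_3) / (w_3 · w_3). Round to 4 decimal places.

7.8275

w1 = Dv₀ = (7·3 + 2·4; 2·3 + 3·4) = (29, 18)
w2 = Dw1 = (7·29 + 2·18; 2·29 + 3·18) = (239, 112)
w3 = Dw2 = (1897, 814)
Dw3 = (14907, 6236)
w3·Dw3 = 1897·14907 + 814·6236 = 33354683; w3·w3 = 1897·1897 + 814·814 = 4261205
λ ≈ 33354683/4261205 = 7.8275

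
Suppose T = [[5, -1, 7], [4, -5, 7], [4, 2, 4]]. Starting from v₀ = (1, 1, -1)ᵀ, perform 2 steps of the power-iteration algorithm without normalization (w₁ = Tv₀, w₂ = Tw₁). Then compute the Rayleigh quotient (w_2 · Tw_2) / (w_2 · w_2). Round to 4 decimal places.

w1 = Tv₀ = (5·1 + (-1)·1 + 7·(-1); 4·1 + (-5)·1 + 7·(-1); 4·1 + 2·1 + 4·(-1)) = (-3, -8, 2)
w2 = Tw1 = (5·(-3) + (-1)·(-8) + 7·2; 4·(-3) + (-5)·(-8) + 7·2; 4·(-3) + 2·(-8) + 4·2) = (7, 42, -20)
Tw2 = (-147, -322, 32)
w2·Tw2 = 7·(-147) + 42·(-322) + (-20)·32 = -15193; w2·w2 = 7·7 + 42·42 + (-20)·(-20) = 2213
λ ≈ -15193/2213 = -6.8653

-6.8653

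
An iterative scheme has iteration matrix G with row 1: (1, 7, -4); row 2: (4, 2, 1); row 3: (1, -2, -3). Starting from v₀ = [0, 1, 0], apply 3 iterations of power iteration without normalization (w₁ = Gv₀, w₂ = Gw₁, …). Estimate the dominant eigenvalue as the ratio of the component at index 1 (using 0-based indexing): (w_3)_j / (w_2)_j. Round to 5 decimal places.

6.16667

w1 = Gv₀ = (1·0 + 7·1 + (-4)·0; 4·0 + 2·1 + 1·0; 1·0 + (-2)·1 + (-3)·0) = (7, 2, -2)
w2 = Gw1 = (1·7 + 7·2 + (-4)·(-2); 4·7 + 2·2 + 1·(-2); 1·7 + (-2)·2 + (-3)·(-2)) = (29, 30, 9)
w3 = Gw2 = (203, 185, -58)
Ratio at component: 185 / 30 = 6.16667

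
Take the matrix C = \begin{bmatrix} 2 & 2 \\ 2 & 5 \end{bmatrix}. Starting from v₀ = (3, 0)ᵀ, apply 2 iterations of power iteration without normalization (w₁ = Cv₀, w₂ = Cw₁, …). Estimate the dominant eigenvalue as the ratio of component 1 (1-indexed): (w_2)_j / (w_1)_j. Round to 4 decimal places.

w1 = Cv₀ = (2·3 + 2·0; 2·3 + 5·0) = (6, 6)
w2 = Cw1 = (2·6 + 2·6; 2·6 + 5·6) = (24, 42)
Ratio at component: 24 / 6 = 4.0000

4.0000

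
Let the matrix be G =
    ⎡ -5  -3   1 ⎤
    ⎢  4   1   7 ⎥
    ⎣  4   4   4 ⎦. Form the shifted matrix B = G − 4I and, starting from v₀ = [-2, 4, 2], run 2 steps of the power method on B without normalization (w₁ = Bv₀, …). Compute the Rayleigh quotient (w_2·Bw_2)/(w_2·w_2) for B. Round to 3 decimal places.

-3.737

B = G − 4I has rows (-9, -3, 1); (4, -3, 7); (4, 4, 0)
w1 = Bv₀ = ((-9)·(-2) + (-3)·4 + 1·2; 4·(-2) + (-3)·4 + 7·2; 4·(-2) + 4·4 + 0·2) = (8, -6, 8)
w2 = Bw1 = ((-9)·8 + (-3)·(-6) + 1·8; 4·8 + (-3)·(-6) + 7·8; 4·8 + 4·(-6) + 0·8) = (-46, 106, 8)
Bw2 = (104, -446, 240)
w2·Bw2 = -50140; w2·w2 = 13416; μ ≈ -50140/13416 = -3.737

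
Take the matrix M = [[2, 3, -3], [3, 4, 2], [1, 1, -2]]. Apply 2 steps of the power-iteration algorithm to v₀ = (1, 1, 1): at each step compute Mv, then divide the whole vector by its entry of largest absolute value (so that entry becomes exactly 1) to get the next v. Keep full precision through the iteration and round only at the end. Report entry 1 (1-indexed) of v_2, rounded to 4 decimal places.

Mv0 = (2.00000, 9.00000, 0.00000); divide by 9.00000 → v1 = (0.22222, 1.00000, 0.00000)
Mv1 = (3.44444, 4.66667, 1.22222); divide by 4.66667 → v2 = (0.73810, 1.00000, 0.26190)
Requested entry of v2: 31/42 = 0.7381

0.7381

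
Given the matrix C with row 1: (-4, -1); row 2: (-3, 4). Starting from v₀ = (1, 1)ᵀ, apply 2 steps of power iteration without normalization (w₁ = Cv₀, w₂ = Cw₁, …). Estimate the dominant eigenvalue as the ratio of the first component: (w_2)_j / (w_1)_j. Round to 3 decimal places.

w1 = Cv₀ = ((-4)·1 + (-1)·1; (-3)·1 + 4·1) = (-5, 1)
w2 = Cw1 = ((-4)·(-5) + (-1)·1; (-3)·(-5) + 4·1) = (19, 19)
Ratio at component: 19 / -5 = -3.800

-3.800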